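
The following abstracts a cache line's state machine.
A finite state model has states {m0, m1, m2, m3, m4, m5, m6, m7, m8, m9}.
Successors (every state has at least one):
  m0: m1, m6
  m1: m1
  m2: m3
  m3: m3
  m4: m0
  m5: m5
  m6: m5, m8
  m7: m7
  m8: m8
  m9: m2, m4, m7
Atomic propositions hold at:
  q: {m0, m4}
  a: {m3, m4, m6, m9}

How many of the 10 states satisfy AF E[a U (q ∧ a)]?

2

Sat(q ∧ a) = {m4}
E[a U (q ∧ a)]: least fixpoint, start Z0 = Sat((q ∧ a)) = {m4}, add states in Sat(a) with some successor in Z. Z1 = {m4, m9}; fixed.
Sat(E[a U (q ∧ a)]) = {m4, m9}
AF E[a U (q ∧ a)]: least fixpoint, start Z0 = {m4, m9}, add states with every successor in Z. Already a fixed point.
Sat(AF E[a U (q ∧ a)]) = {m4, m9}
|Sat(AF E[a U (q ∧ a)])| = |{m4, m9}| = 2.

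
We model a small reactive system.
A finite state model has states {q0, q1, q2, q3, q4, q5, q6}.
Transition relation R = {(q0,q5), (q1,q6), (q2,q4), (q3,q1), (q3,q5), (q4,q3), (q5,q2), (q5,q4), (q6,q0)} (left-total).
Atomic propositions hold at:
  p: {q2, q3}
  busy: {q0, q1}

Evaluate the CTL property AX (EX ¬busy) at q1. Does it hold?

Sat(¬busy) = {q2, q3, q4, q5, q6}
Sat(EX ¬busy) = {s : some successor in {q2, q3, q4, q5, q6}} = {q0, q1, q2, q3, q4, q5}
Sat(AX (EX ¬busy)) = {s : every successor in {q0, q1, q2, q3, q4, q5}} = {q0, q2, q3, q4, q5, q6}
q1 ∉ Sat(AX (EX ¬busy)) = {q0, q2, q3, q4, q5, q6}, so the formula does not hold at q1.

No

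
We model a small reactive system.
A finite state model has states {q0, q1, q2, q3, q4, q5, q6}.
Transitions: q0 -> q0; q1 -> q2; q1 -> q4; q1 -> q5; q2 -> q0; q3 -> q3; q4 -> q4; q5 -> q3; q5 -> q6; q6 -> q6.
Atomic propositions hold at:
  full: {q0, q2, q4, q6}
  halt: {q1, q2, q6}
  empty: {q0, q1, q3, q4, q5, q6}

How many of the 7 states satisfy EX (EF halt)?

3

EF halt: least fixpoint, start Z0 = {q1, q2, q6}, add states with some successor in Z. Z1 = {q1, q2, q5, q6}; fixed.
Sat(EF halt) = {q1, q2, q5, q6}
Sat(EX (EF halt)) = {s : some successor in {q1, q2, q5, q6}} = {q1, q5, q6}
|Sat(EX (EF halt))| = |{q1, q5, q6}| = 3.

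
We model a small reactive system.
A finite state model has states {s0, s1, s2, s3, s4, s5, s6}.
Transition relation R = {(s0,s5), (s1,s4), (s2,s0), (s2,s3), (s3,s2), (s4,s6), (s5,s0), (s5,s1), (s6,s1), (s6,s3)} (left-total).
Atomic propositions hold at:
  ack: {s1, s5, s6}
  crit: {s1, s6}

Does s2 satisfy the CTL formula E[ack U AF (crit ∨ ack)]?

No

Sat(crit ∨ ack) = {s1, s5, s6}
AF (crit ∨ ack): least fixpoint, start Z0 = {s1, s5, s6}, add states with every successor in Z. Z1 = {s0, s1, s4, s5, s6}; fixed.
Sat(AF (crit ∨ ack)) = {s0, s1, s4, s5, s6}
E[ack U AF (crit ∨ ack)]: least fixpoint, start Z0 = Sat(AF (crit ∨ ack)) = {s0, s1, s4, s5, s6}, add states in Sat(ack) with some successor in Z. Already a fixed point.
Sat(E[ack U AF (crit ∨ ack)]) = {s0, s1, s4, s5, s6}
s2 ∉ Sat(E[ack U AF (crit ∨ ack)]) = {s0, s1, s4, s5, s6}, so the formula does not hold at s2.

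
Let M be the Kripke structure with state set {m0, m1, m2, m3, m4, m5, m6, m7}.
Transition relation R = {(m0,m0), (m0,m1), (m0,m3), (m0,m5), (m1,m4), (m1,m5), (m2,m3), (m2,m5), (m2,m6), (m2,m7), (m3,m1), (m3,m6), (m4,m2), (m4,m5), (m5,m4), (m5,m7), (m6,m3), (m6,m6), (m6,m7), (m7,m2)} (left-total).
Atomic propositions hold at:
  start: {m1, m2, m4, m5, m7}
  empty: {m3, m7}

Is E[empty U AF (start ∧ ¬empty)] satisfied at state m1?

Yes

Sat(¬empty) = {m0, m1, m2, m4, m5, m6}
Sat(start ∧ ¬empty) = {m1, m2, m4, m5}
AF (start ∧ ¬empty): least fixpoint, start Z0 = {m1, m2, m4, m5}, add states with every successor in Z. Z1 = {m1, m2, m4, m5, m7}; fixed.
Sat(AF (start ∧ ¬empty)) = {m1, m2, m4, m5, m7}
E[empty U AF (start ∧ ¬empty)]: least fixpoint, start Z0 = Sat(AF (start ∧ ¬empty)) = {m1, m2, m4, m5, m7}, add states in Sat(empty) with some successor in Z. Z1 = {m1, m2, m3, m4, m5, m7}; fixed.
Sat(E[empty U AF (start ∧ ¬empty)]) = {m1, m2, m3, m4, m5, m7}
m1 ∈ Sat(E[empty U AF (start ∧ ¬empty)]) = {m1, m2, m3, m4, m5, m7}, so the formula holds at m1.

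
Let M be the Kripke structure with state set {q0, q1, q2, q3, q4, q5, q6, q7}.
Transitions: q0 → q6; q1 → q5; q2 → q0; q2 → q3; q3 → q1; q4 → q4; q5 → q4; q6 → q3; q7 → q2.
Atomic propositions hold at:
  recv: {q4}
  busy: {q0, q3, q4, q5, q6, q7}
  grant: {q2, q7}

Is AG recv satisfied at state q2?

No

AG recv: greatest fixpoint, start Z0 = {q4}, keep only states in Sat with every successor in Z. Already a fixed point.
Sat(AG recv) = {q4}
q2 ∉ Sat(AG recv) = {q4}, so the formula does not hold at q2.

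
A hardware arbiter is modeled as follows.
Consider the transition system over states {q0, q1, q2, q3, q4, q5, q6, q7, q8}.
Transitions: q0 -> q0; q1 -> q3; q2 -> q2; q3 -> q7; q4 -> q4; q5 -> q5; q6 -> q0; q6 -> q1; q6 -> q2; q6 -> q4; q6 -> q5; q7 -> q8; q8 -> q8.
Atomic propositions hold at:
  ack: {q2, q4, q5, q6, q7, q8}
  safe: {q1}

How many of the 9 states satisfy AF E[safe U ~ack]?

Sat(~ack) = {q0, q1, q3}
E[safe U ~ack]: least fixpoint, start Z0 = Sat(~ack) = {q0, q1, q3}, add states in Sat(safe) with some successor in Z. Already a fixed point.
Sat(E[safe U ~ack]) = {q0, q1, q3}
AF E[safe U ~ack]: least fixpoint, start Z0 = {q0, q1, q3}, add states with every successor in Z. Already a fixed point.
Sat(AF E[safe U ~ack]) = {q0, q1, q3}
|Sat(AF E[safe U ~ack])| = |{q0, q1, q3}| = 3.

3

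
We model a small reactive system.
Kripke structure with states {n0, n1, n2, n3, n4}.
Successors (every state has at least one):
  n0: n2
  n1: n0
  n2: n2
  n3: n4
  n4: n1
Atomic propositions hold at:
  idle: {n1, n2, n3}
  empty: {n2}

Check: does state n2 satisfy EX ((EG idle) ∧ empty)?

Yes

EG idle: greatest fixpoint, start Z0 = {n1, n2, n3}, keep only states in Sat with some successor in Z. Z1 = {n2}; fixed.
Sat(EG idle) = {n2}
Sat((EG idle) ∧ empty) = {n2}
Sat(EX ((EG idle) ∧ empty)) = {s : some successor in {n2}} = {n0, n2}
n2 ∈ Sat(EX ((EG idle) ∧ empty)) = {n0, n2}, so the formula holds at n2.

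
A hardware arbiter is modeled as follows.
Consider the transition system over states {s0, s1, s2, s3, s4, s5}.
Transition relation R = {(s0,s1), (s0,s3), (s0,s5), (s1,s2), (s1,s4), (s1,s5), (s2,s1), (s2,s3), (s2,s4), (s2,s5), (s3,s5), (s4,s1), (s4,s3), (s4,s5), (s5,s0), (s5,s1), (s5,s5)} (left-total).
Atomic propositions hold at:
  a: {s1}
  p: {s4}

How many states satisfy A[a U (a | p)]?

Sat(a | p) = {s1, s4}
A[a U (a | p)]: least fixpoint, start Z0 = Sat((a | p)) = {s1, s4}, add states in Sat(a) with every successor in Z. Already a fixed point.
Sat(A[a U (a | p)]) = {s1, s4}
|Sat(A[a U (a | p)])| = |{s1, s4}| = 2.

2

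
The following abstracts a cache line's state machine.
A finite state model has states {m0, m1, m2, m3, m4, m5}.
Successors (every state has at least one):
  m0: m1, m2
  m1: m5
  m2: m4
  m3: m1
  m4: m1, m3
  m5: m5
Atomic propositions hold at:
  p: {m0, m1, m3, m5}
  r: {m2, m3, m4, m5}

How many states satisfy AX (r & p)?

Sat(r & p) = {m3, m5}
Sat(AX (r & p)) = {s : every successor in {m3, m5}} = {m1, m5}
|Sat(AX (r & p))| = |{m1, m5}| = 2.

2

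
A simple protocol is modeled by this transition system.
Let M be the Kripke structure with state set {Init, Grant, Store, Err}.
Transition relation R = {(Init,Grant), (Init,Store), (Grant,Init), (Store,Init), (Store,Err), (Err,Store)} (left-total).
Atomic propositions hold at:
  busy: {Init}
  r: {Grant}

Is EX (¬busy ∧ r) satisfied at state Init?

Sat(¬busy) = {Grant, Store, Err}
Sat(¬busy ∧ r) = {Grant}
Sat(EX (¬busy ∧ r)) = {s : some successor in {Grant}} = {Init}
Init ∈ Sat(EX (¬busy ∧ r)) = {Init}, so the formula holds at Init.

Yes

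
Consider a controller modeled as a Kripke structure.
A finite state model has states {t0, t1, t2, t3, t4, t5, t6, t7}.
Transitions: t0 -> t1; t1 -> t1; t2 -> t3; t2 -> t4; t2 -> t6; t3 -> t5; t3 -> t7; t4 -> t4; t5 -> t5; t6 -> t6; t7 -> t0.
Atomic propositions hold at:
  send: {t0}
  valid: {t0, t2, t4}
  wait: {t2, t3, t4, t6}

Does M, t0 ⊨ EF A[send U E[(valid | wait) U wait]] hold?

Sat(valid | wait) = {t0, t2, t3, t4, t6}
E[(valid | wait) U wait]: least fixpoint, start Z0 = Sat(wait) = {t2, t3, t4, t6}, add states in Sat(valid | wait) with some successor in Z. Already a fixed point.
Sat(E[(valid | wait) U wait]) = {t2, t3, t4, t6}
A[send U E[(valid | wait) U wait]]: least fixpoint, start Z0 = Sat(E[(valid | wait) U wait]) = {t2, t3, t4, t6}, add states in Sat(send) with every successor in Z. Already a fixed point.
Sat(A[send U E[(valid | wait) U wait]]) = {t2, t3, t4, t6}
EF A[send U E[(valid | wait) U wait]]: least fixpoint, start Z0 = {t2, t3, t4, t6}, add states with some successor in Z. Already a fixed point.
Sat(EF A[send U E[(valid | wait) U wait]]) = {t2, t3, t4, t6}
t0 ∉ Sat(EF A[send U E[(valid | wait) U wait]]) = {t2, t3, t4, t6}, so the formula does not hold at t0.

No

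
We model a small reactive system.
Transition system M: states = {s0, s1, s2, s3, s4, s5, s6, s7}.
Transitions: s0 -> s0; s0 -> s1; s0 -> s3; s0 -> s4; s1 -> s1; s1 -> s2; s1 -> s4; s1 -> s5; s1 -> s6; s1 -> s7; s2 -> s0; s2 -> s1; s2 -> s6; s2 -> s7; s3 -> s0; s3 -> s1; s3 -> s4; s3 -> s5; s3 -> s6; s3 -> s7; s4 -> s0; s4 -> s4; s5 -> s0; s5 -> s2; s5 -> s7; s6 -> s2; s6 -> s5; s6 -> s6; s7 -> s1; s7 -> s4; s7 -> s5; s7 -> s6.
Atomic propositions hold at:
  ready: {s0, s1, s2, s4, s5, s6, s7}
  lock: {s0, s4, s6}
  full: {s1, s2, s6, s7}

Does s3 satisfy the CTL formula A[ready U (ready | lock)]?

No

Sat(ready | lock) = {s0, s1, s2, s4, s5, s6, s7}
A[ready U (ready | lock)]: least fixpoint, start Z0 = Sat((ready | lock)) = {s0, s1, s2, s4, s5, s6, s7}, add states in Sat(ready) with every successor in Z. Already a fixed point.
Sat(A[ready U (ready | lock)]) = {s0, s1, s2, s4, s5, s6, s7}
s3 ∉ Sat(A[ready U (ready | lock)]) = {s0, s1, s2, s4, s5, s6, s7}, so the formula does not hold at s3.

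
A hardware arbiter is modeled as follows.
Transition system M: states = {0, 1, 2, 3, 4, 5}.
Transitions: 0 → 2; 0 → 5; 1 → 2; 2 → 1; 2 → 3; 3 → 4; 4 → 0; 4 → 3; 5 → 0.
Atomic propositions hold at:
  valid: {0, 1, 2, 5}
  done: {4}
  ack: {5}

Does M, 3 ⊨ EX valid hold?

Sat(EX valid) = {s : some successor in {0, 1, 2, 5}} = {0, 1, 2, 4, 5}
3 ∉ Sat(EX valid) = {0, 1, 2, 4, 5}, so the formula does not hold at 3.

No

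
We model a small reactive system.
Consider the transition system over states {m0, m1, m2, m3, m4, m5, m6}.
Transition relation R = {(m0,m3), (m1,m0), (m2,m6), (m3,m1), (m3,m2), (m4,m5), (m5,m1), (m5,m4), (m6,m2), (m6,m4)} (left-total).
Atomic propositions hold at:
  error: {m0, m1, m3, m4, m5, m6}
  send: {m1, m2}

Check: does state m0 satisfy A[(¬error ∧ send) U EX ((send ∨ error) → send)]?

Sat(¬error) = {m2}
Sat(¬error ∧ send) = {m2}
Sat(send ∨ error) = {m0, m1, m2, m3, m4, m5, m6}
Sat((send ∨ error) → send) = {m1, m2}
Sat(EX ((send ∨ error) → send)) = {s : some successor in {m1, m2}} = {m3, m5, m6}
A[(¬error ∧ send) U EX ((send ∨ error) → send)]: least fixpoint, start Z0 = Sat(EX ((send ∨ error) → send)) = {m3, m5, m6}, add states in Sat(¬error ∧ send) with every successor in Z. Z1 = {m2, m3, m5, m6}; fixed.
Sat(A[(¬error ∧ send) U EX ((send ∨ error) → send)]) = {m2, m3, m5, m6}
m0 ∉ Sat(A[(¬error ∧ send) U EX ((send ∨ error) → send)]) = {m2, m3, m5, m6}, so the formula does not hold at m0.

No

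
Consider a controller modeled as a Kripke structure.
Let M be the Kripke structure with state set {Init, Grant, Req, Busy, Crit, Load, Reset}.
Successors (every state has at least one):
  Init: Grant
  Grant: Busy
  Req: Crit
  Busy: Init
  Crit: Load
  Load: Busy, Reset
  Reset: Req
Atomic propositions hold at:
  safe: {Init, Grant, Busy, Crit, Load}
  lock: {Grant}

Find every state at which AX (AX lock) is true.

{Busy}

Sat(AX lock) = {s : every successor in {Grant}} = {Init}
Sat(AX (AX lock)) = {s : every successor in {Init}} = {Busy}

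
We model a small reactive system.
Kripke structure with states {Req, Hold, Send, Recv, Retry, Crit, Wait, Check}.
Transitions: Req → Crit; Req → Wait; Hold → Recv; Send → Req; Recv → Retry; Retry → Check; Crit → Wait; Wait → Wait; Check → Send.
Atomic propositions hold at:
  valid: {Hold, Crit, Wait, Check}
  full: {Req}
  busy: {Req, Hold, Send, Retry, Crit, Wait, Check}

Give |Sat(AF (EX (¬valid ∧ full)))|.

5

Sat(¬valid) = {Req, Send, Recv, Retry}
Sat(¬valid ∧ full) = {Req}
Sat(EX (¬valid ∧ full)) = {s : some successor in {Req}} = {Send}
AF (EX (¬valid ∧ full)): least fixpoint, start Z0 = {Send}, add states with every successor in Z. Z1 = {Send, Check}; Z2 = {Send, Retry, Check}; Z3 = {Send, Recv, Retry, Check}; Z4 = {Hold, Send, Recv, Retry, Check}; fixed.
Sat(AF (EX (¬valid ∧ full))) = {Hold, Send, Recv, Retry, Check}
|Sat(AF (EX (¬valid ∧ full)))| = |{Hold, Send, Recv, Retry, Check}| = 5.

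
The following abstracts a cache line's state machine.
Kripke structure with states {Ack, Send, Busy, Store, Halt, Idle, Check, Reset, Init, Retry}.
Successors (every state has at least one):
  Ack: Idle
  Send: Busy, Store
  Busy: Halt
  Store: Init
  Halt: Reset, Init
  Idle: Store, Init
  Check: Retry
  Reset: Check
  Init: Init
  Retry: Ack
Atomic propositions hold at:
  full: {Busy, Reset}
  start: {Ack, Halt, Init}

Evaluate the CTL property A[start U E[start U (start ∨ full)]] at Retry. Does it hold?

No

Sat(start ∨ full) = {Ack, Busy, Halt, Reset, Init}
E[start U (start ∨ full)]: least fixpoint, start Z0 = Sat((start ∨ full)) = {Ack, Busy, Halt, Reset, Init}, add states in Sat(start) with some successor in Z. Already a fixed point.
Sat(E[start U (start ∨ full)]) = {Ack, Busy, Halt, Reset, Init}
A[start U E[start U (start ∨ full)]]: least fixpoint, start Z0 = Sat(E[start U (start ∨ full)]) = {Ack, Busy, Halt, Reset, Init}, add states in Sat(start) with every successor in Z. Already a fixed point.
Sat(A[start U E[start U (start ∨ full)]]) = {Ack, Busy, Halt, Reset, Init}
Retry ∉ Sat(A[start U E[start U (start ∨ full)]]) = {Ack, Busy, Halt, Reset, Init}, so the formula does not hold at Retry.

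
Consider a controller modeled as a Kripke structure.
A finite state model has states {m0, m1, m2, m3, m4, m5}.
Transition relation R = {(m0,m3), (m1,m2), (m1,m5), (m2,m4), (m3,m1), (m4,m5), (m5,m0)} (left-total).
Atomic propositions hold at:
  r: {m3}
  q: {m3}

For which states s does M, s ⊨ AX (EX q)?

{m5}

Sat(EX q) = {s : some successor in {m3}} = {m0}
Sat(AX (EX q)) = {s : every successor in {m0}} = {m5}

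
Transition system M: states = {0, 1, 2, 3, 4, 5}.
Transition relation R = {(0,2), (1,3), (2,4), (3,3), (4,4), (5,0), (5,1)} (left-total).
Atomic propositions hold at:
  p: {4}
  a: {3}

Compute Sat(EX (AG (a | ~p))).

{1, 3, 5}

Sat(~p) = {0, 1, 2, 3, 5}
Sat(a | ~p) = {0, 1, 2, 3, 5}
AG (a | ~p): greatest fixpoint, start Z0 = {0, 1, 2, 3, 5}, keep only states in Sat with every successor in Z. Z1 = {0, 1, 3, 5}; Z2 = {1, 3, 5}; Z3 = {1, 3}; fixed.
Sat(AG (a | ~p)) = {1, 3}
Sat(EX (AG (a | ~p))) = {s : some successor in {1, 3}} = {1, 3, 5}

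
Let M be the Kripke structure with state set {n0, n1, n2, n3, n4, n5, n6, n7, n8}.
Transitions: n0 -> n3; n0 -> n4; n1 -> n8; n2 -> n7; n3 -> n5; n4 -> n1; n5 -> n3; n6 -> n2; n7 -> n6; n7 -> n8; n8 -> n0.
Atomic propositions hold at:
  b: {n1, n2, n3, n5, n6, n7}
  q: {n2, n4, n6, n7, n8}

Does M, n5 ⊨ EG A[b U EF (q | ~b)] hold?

Sat(~b) = {n0, n4, n8}
Sat(q | ~b) = {n0, n2, n4, n6, n7, n8}
EF (q | ~b): least fixpoint, start Z0 = {n0, n2, n4, n6, n7, n8}, add states with some successor in Z. Z1 = {n0, n1, n2, n4, n6, n7, n8}; fixed.
Sat(EF (q | ~b)) = {n0, n1, n2, n4, n6, n7, n8}
A[b U EF (q | ~b)]: least fixpoint, start Z0 = Sat(EF (q | ~b)) = {n0, n1, n2, n4, n6, n7, n8}, add states in Sat(b) with every successor in Z. Already a fixed point.
Sat(A[b U EF (q | ~b)]) = {n0, n1, n2, n4, n6, n7, n8}
EG A[b U EF (q | ~b)]: greatest fixpoint, start Z0 = {n0, n1, n2, n4, n6, n7, n8}, keep only states in Sat with some successor in Z. Already a fixed point.
Sat(EG A[b U EF (q | ~b)]) = {n0, n1, n2, n4, n6, n7, n8}
n5 ∉ Sat(EG A[b U EF (q | ~b)]) = {n0, n1, n2, n4, n6, n7, n8}, so the formula does not hold at n5.

No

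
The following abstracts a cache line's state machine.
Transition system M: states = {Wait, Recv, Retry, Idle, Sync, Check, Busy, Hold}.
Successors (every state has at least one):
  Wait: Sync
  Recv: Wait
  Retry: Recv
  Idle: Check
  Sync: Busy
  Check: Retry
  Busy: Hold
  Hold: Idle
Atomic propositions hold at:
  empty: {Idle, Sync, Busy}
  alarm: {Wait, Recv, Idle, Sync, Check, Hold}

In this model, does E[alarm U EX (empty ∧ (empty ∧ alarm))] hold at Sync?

Sat(empty ∧ alarm) = {Idle, Sync}
Sat(empty ∧ (empty ∧ alarm)) = {Idle, Sync}
Sat(EX (empty ∧ (empty ∧ alarm))) = {s : some successor in {Idle, Sync}} = {Wait, Hold}
E[alarm U EX (empty ∧ (empty ∧ alarm))]: least fixpoint, start Z0 = Sat(EX (empty ∧ (empty ∧ alarm))) = {Wait, Hold}, add states in Sat(alarm) with some successor in Z. Z1 = {Wait, Recv, Hold}; fixed.
Sat(E[alarm U EX (empty ∧ (empty ∧ alarm))]) = {Wait, Recv, Hold}
Sync ∉ Sat(E[alarm U EX (empty ∧ (empty ∧ alarm))]) = {Wait, Recv, Hold}, so the formula does not hold at Sync.

No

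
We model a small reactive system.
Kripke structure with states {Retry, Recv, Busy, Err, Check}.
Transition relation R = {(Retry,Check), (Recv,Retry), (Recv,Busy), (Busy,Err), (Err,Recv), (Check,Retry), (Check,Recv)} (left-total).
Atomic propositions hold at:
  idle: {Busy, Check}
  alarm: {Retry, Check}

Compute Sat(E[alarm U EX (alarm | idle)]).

Sat(alarm | idle) = {Retry, Busy, Check}
Sat(EX (alarm | idle)) = {s : some successor in {Retry, Busy, Check}} = {Retry, Recv, Check}
E[alarm U EX (alarm | idle)]: least fixpoint, start Z0 = Sat(EX (alarm | idle)) = {Retry, Recv, Check}, add states in Sat(alarm) with some successor in Z. Already a fixed point.
Sat(E[alarm U EX (alarm | idle)]) = {Retry, Recv, Check}

{Retry, Recv, Check}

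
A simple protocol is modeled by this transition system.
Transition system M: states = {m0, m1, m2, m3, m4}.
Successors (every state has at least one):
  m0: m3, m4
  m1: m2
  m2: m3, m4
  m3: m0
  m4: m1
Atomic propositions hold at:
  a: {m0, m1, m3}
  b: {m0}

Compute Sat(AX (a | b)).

{m3, m4}

Sat(a | b) = {m0, m1, m3}
Sat(AX (a | b)) = {s : every successor in {m0, m1, m3}} = {m3, m4}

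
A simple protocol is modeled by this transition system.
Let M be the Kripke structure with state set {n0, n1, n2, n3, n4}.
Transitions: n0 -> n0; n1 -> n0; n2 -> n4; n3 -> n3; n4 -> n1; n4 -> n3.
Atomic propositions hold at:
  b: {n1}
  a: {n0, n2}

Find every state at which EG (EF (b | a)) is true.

Sat(b | a) = {n0, n1, n2}
EF (b | a): least fixpoint, start Z0 = {n0, n1, n2}, add states with some successor in Z. Z1 = {n0, n1, n2, n4}; fixed.
Sat(EF (b | a)) = {n0, n1, n2, n4}
EG (EF (b | a)): greatest fixpoint, start Z0 = {n0, n1, n2, n4}, keep only states in Sat with some successor in Z. Already a fixed point.
Sat(EG (EF (b | a))) = {n0, n1, n2, n4}

{n0, n1, n2, n4}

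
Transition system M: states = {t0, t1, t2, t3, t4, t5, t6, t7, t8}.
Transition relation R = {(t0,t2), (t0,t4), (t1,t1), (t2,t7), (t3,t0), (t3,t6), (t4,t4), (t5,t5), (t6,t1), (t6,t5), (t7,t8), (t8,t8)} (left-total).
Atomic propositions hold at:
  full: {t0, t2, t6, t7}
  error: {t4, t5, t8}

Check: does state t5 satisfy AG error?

AG error: greatest fixpoint, start Z0 = {t4, t5, t8}, keep only states in Sat with every successor in Z. Already a fixed point.
Sat(AG error) = {t4, t5, t8}
t5 ∈ Sat(AG error) = {t4, t5, t8}, so the formula holds at t5.

Yes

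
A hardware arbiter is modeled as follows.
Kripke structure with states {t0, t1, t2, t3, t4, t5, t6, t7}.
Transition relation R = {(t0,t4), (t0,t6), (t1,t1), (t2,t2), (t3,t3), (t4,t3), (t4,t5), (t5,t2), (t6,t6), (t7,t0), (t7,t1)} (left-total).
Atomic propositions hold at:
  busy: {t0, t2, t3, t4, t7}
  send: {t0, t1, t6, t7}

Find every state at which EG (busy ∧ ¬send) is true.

Sat(¬send) = {t2, t3, t4, t5}
Sat(busy ∧ ¬send) = {t2, t3, t4}
EG (busy ∧ ¬send): greatest fixpoint, start Z0 = {t2, t3, t4}, keep only states in Sat with some successor in Z. Already a fixed point.
Sat(EG (busy ∧ ¬send)) = {t2, t3, t4}

{t2, t3, t4}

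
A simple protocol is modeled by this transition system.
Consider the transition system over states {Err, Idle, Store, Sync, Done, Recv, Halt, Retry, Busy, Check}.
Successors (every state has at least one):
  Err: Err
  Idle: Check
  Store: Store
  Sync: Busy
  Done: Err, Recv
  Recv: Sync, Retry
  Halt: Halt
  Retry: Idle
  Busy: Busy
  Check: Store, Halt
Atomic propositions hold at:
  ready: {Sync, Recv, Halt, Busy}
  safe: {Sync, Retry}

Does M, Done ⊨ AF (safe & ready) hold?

No

Sat(safe & ready) = {Sync}
AF (safe & ready): least fixpoint, start Z0 = {Sync}, add states with every successor in Z. Already a fixed point.
Sat(AF (safe & ready)) = {Sync}
Done ∉ Sat(AF (safe & ready)) = {Sync}, so the formula does not hold at Done.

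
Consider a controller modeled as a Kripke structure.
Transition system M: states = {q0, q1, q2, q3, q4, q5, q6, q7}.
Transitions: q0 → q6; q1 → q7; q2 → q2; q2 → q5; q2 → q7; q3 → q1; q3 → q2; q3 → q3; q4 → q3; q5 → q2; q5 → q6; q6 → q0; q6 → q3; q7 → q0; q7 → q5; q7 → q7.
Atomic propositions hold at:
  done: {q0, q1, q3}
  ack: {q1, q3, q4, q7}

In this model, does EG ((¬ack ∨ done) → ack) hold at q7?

Yes

Sat(¬ack) = {q0, q2, q5, q6}
Sat(¬ack ∨ done) = {q0, q1, q2, q3, q5, q6}
Sat((¬ack ∨ done) → ack) = {q1, q3, q4, q7}
EG ((¬ack ∨ done) → ack): greatest fixpoint, start Z0 = {q1, q3, q4, q7}, keep only states in Sat with some successor in Z. Already a fixed point.
Sat(EG ((¬ack ∨ done) → ack)) = {q1, q3, q4, q7}
q7 ∈ Sat(EG ((¬ack ∨ done) → ack)) = {q1, q3, q4, q7}, so the formula holds at q7.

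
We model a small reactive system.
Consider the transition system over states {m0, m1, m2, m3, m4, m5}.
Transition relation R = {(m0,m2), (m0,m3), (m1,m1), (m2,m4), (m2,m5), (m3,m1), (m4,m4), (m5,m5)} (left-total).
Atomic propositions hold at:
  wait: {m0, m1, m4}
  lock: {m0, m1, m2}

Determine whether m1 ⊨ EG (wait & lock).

Sat(wait & lock) = {m0, m1}
EG (wait & lock): greatest fixpoint, start Z0 = {m0, m1}, keep only states in Sat with some successor in Z. Z1 = {m1}; fixed.
Sat(EG (wait & lock)) = {m1}
m1 ∈ Sat(EG (wait & lock)) = {m1}, so the formula holds at m1.

Yes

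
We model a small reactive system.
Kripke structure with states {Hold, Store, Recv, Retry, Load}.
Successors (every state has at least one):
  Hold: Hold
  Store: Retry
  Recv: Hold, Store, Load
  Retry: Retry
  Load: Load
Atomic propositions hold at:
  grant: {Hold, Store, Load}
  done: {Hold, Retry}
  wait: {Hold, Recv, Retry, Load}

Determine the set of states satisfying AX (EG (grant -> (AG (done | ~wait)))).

{Hold, Store, Retry}

Sat(~wait) = {Store}
Sat(done | ~wait) = {Hold, Store, Retry}
AG (done | ~wait): greatest fixpoint, start Z0 = {Hold, Store, Retry}, keep only states in Sat with every successor in Z. Already a fixed point.
Sat(AG (done | ~wait)) = {Hold, Store, Retry}
Sat(grant -> (AG (done | ~wait))) = {Hold, Store, Recv, Retry}
EG (grant -> (AG (done | ~wait))): greatest fixpoint, start Z0 = {Hold, Store, Recv, Retry}, keep only states in Sat with some successor in Z. Already a fixed point.
Sat(EG (grant -> (AG (done | ~wait)))) = {Hold, Store, Recv, Retry}
Sat(AX (EG (grant -> (AG (done | ~wait))))) = {s : every successor in {Hold, Store, Recv, Retry}} = {Hold, Store, Retry}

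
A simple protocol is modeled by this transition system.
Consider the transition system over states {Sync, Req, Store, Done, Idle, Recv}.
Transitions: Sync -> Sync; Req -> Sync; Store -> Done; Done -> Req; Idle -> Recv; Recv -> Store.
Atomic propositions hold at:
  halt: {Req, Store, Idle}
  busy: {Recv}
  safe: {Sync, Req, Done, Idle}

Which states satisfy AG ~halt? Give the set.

Sat(~halt) = {Sync, Done, Recv}
AG ~halt: greatest fixpoint, start Z0 = {Sync, Done, Recv}, keep only states in Sat with every successor in Z. Z1 = {Sync}; fixed.
Sat(AG ~halt) = {Sync}

{Sync}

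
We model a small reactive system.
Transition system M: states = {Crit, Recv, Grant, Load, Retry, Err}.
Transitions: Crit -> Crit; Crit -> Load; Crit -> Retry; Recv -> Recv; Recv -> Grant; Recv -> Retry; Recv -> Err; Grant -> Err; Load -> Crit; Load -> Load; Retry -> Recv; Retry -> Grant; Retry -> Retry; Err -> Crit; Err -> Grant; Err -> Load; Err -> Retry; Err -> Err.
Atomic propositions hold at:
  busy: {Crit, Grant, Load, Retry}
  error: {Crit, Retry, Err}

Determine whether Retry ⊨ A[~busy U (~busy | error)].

Sat(~busy) = {Recv, Err}
Sat(~busy | error) = {Crit, Recv, Retry, Err}
A[~busy U (~busy | error)]: least fixpoint, start Z0 = Sat((~busy | error)) = {Crit, Recv, Retry, Err}, add states in Sat(~busy) with every successor in Z. Already a fixed point.
Sat(A[~busy U (~busy | error)]) = {Crit, Recv, Retry, Err}
Retry ∈ Sat(A[~busy U (~busy | error)]) = {Crit, Recv, Retry, Err}, so the formula holds at Retry.

Yes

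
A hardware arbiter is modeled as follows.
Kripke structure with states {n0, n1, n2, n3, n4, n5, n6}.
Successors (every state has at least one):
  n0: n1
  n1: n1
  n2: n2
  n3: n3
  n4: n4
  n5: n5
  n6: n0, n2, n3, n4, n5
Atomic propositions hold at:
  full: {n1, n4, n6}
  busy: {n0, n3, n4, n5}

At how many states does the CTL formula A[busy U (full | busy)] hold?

Sat(full | busy) = {n0, n1, n3, n4, n5, n6}
A[busy U (full | busy)]: least fixpoint, start Z0 = Sat((full | busy)) = {n0, n1, n3, n4, n5, n6}, add states in Sat(busy) with every successor in Z. Already a fixed point.
Sat(A[busy U (full | busy)]) = {n0, n1, n3, n4, n5, n6}
|Sat(A[busy U (full | busy)])| = |{n0, n1, n3, n4, n5, n6}| = 6.

6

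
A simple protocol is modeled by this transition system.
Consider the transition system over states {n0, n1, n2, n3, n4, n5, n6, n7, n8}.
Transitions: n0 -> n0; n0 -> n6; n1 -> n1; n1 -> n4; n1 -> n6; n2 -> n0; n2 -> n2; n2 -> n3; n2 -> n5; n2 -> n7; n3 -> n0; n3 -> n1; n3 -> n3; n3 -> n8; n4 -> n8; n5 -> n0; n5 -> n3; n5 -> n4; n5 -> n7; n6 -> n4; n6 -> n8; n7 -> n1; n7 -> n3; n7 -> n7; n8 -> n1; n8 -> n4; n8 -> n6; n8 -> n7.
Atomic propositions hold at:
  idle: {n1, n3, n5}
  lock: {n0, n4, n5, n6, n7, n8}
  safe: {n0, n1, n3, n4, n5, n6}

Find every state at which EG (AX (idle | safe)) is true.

Sat(idle | safe) = {n0, n1, n3, n4, n5, n6}
Sat(AX (idle | safe)) = {s : every successor in {n0, n1, n3, n4, n5, n6}} = {n0, n1}
EG (AX (idle | safe)): greatest fixpoint, start Z0 = {n0, n1}, keep only states in Sat with some successor in Z. Already a fixed point.
Sat(EG (AX (idle | safe))) = {n0, n1}

{n0, n1}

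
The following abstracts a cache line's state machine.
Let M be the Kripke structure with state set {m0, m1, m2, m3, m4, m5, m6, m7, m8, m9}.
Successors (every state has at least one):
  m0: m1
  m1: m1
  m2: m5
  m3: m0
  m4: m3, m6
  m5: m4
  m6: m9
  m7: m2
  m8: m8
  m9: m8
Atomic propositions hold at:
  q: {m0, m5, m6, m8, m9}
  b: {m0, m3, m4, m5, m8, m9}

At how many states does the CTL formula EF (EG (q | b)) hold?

Sat(q | b) = {m0, m3, m4, m5, m6, m8, m9}
EG (q | b): greatest fixpoint, start Z0 = {m0, m3, m4, m5, m6, m8, m9}, keep only states in Sat with some successor in Z. Z1 = {m3, m4, m5, m6, m8, m9}; Z2 = {m4, m5, m6, m8, m9}; fixed.
Sat(EG (q | b)) = {m4, m5, m6, m8, m9}
EF (EG (q | b)): least fixpoint, start Z0 = {m4, m5, m6, m8, m9}, add states with some successor in Z. Z1 = {m2, m4, m5, m6, m8, m9}; Z2 = {m2, m4, m5, m6, m7, m8, m9}; fixed.
Sat(EF (EG (q | b))) = {m2, m4, m5, m6, m7, m8, m9}
|Sat(EF (EG (q | b)))| = |{m2, m4, m5, m6, m7, m8, m9}| = 7.

7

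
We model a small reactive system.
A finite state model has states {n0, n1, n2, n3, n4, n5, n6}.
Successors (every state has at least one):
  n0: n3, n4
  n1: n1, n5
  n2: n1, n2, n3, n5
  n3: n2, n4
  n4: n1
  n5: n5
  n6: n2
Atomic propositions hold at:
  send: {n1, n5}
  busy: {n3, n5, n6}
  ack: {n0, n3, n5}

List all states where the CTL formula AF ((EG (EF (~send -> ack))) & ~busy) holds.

{n0, n1, n2, n3, n4, n6}

Sat(~send) = {n0, n2, n3, n4, n6}
Sat(~send -> ack) = {n0, n1, n3, n5}
EF (~send -> ack): least fixpoint, start Z0 = {n0, n1, n3, n5}, add states with some successor in Z. Z1 = {n0, n1, n2, n3, n4, n5}; Z2 = {n0, n1, n2, n3, n4, n5, n6}; fixed.
Sat(EF (~send -> ack)) = {n0, n1, n2, n3, n4, n5, n6}
EG (EF (~send -> ack)): greatest fixpoint, start Z0 = {n0, n1, n2, n3, n4, n5, n6}, keep only states in Sat with some successor in Z. Already a fixed point.
Sat(EG (EF (~send -> ack))) = {n0, n1, n2, n3, n4, n5, n6}
Sat(~busy) = {n0, n1, n2, n4}
Sat((EG (EF (~send -> ack))) & ~busy) = {n0, n1, n2, n4}
AF ((EG (EF (~send -> ack))) & ~busy): least fixpoint, start Z0 = {n0, n1, n2, n4}, add states with every successor in Z. Z1 = {n0, n1, n2, n3, n4, n6}; fixed.
Sat(AF ((EG (EF (~send -> ack))) & ~busy)) = {n0, n1, n2, n3, n4, n6}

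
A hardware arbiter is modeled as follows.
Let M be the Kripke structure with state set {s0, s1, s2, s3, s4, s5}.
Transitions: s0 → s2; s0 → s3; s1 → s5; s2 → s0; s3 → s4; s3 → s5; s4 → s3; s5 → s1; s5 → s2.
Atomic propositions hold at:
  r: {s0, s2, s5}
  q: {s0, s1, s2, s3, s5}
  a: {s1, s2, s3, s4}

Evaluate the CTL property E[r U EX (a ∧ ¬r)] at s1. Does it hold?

No

Sat(¬r) = {s1, s3, s4}
Sat(a ∧ ¬r) = {s1, s3, s4}
Sat(EX (a ∧ ¬r)) = {s : some successor in {s1, s3, s4}} = {s0, s3, s4, s5}
E[r U EX (a ∧ ¬r)]: least fixpoint, start Z0 = Sat(EX (a ∧ ¬r)) = {s0, s3, s4, s5}, add states in Sat(r) with some successor in Z. Z1 = {s0, s2, s3, s4, s5}; fixed.
Sat(E[r U EX (a ∧ ¬r)]) = {s0, s2, s3, s4, s5}
s1 ∉ Sat(E[r U EX (a ∧ ¬r)]) = {s0, s2, s3, s4, s5}, so the formula does not hold at s1.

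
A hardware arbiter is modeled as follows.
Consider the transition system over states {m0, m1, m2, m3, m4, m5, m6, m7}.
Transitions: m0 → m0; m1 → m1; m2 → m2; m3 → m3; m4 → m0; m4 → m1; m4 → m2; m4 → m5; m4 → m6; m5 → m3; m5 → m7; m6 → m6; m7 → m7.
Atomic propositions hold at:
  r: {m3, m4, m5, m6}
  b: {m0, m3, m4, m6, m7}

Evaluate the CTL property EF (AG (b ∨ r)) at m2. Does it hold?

No

Sat(b ∨ r) = {m0, m3, m4, m5, m6, m7}
AG (b ∨ r): greatest fixpoint, start Z0 = {m0, m3, m4, m5, m6, m7}, keep only states in Sat with every successor in Z. Z1 = {m0, m3, m5, m6, m7}; fixed.
Sat(AG (b ∨ r)) = {m0, m3, m5, m6, m7}
EF (AG (b ∨ r)): least fixpoint, start Z0 = {m0, m3, m5, m6, m7}, add states with some successor in Z. Z1 = {m0, m3, m4, m5, m6, m7}; fixed.
Sat(EF (AG (b ∨ r))) = {m0, m3, m4, m5, m6, m7}
m2 ∉ Sat(EF (AG (b ∨ r))) = {m0, m3, m4, m5, m6, m7}, so the formula does not hold at m2.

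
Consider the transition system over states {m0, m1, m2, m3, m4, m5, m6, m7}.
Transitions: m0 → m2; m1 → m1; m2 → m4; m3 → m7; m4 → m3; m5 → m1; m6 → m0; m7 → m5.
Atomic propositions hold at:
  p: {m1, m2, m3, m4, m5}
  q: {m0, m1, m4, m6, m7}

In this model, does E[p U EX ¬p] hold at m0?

No

Sat(¬p) = {m0, m6, m7}
Sat(EX ¬p) = {s : some successor in {m0, m6, m7}} = {m3, m6}
E[p U EX ¬p]: least fixpoint, start Z0 = Sat(EX ¬p) = {m3, m6}, add states in Sat(p) with some successor in Z. Z1 = {m3, m4, m6}; Z2 = {m2, m3, m4, m6}; fixed.
Sat(E[p U EX ¬p]) = {m2, m3, m4, m6}
m0 ∉ Sat(E[p U EX ¬p]) = {m2, m3, m4, m6}, so the formula does not hold at m0.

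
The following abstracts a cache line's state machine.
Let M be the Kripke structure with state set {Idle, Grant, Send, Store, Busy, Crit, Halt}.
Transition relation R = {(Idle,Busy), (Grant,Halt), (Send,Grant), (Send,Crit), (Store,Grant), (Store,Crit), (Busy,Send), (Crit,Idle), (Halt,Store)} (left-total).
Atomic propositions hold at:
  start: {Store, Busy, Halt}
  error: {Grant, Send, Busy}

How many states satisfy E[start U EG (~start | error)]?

6

Sat(~start) = {Idle, Grant, Send, Crit}
Sat(~start | error) = {Idle, Grant, Send, Busy, Crit}
EG (~start | error): greatest fixpoint, start Z0 = {Idle, Grant, Send, Busy, Crit}, keep only states in Sat with some successor in Z. Z1 = {Idle, Send, Busy, Crit}; fixed.
Sat(EG (~start | error)) = {Idle, Send, Busy, Crit}
E[start U EG (~start | error)]: least fixpoint, start Z0 = Sat(EG (~start | error)) = {Idle, Send, Busy, Crit}, add states in Sat(start) with some successor in Z. Z1 = {Idle, Send, Store, Busy, Crit}; Z2 = {Idle, Send, Store, Busy, Crit, Halt}; fixed.
Sat(E[start U EG (~start | error)]) = {Idle, Send, Store, Busy, Crit, Halt}
|Sat(E[start U EG (~start | error)])| = |{Idle, Send, Store, Busy, Crit, Halt}| = 6.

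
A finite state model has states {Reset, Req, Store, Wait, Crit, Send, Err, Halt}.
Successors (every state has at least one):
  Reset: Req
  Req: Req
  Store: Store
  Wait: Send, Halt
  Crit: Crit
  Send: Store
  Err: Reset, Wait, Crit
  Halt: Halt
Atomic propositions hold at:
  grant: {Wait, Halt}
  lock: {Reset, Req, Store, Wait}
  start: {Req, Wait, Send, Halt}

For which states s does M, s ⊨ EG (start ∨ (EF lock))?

{Reset, Req, Store, Wait, Send, Err, Halt}

EF lock: least fixpoint, start Z0 = {Reset, Req, Store, Wait}, add states with some successor in Z. Z1 = {Reset, Req, Store, Wait, Send, Err}; fixed.
Sat(EF lock) = {Reset, Req, Store, Wait, Send, Err}
Sat(start ∨ (EF lock)) = {Reset, Req, Store, Wait, Send, Err, Halt}
EG (start ∨ (EF lock)): greatest fixpoint, start Z0 = {Reset, Req, Store, Wait, Send, Err, Halt}, keep only states in Sat with some successor in Z. Already a fixed point.
Sat(EG (start ∨ (EF lock))) = {Reset, Req, Store, Wait, Send, Err, Halt}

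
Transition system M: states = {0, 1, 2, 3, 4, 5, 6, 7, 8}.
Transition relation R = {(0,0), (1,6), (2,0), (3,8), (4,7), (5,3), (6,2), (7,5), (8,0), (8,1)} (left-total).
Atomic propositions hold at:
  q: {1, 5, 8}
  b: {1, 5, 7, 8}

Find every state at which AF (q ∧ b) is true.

Sat(q ∧ b) = {1, 5, 8}
AF (q ∧ b): least fixpoint, start Z0 = {1, 5, 8}, add states with every successor in Z. Z1 = {1, 3, 5, 7, 8}; Z2 = {1, 3, 4, 5, 7, 8}; fixed.
Sat(AF (q ∧ b)) = {1, 3, 4, 5, 7, 8}

{1, 3, 4, 5, 7, 8}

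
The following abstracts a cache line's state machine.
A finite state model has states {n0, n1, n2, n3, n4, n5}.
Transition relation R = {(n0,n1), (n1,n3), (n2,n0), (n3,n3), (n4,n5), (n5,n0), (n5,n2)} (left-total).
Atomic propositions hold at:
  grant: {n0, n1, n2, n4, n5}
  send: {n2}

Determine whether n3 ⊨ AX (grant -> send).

Yes

Sat(grant -> send) = {n2, n3}
Sat(AX (grant -> send)) = {s : every successor in {n2, n3}} = {n1, n3}
n3 ∈ Sat(AX (grant -> send)) = {n1, n3}, so the formula holds at n3.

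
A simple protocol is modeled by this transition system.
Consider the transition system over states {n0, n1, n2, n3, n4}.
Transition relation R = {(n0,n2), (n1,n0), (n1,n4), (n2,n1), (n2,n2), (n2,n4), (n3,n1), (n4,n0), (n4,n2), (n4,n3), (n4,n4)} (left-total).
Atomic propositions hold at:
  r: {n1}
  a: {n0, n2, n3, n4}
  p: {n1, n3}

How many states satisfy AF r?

2

AF r: least fixpoint, start Z0 = {n1}, add states with every successor in Z. Z1 = {n1, n3}; fixed.
Sat(AF r) = {n1, n3}
|Sat(AF r)| = |{n1, n3}| = 2.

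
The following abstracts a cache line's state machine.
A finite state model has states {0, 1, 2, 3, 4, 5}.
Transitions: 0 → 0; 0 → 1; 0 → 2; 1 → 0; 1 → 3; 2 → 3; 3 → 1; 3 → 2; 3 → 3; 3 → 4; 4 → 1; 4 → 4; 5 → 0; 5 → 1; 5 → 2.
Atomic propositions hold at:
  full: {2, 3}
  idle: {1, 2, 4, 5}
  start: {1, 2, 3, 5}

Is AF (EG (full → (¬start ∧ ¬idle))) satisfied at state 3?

Sat(¬start) = {0, 4}
Sat(¬idle) = {0, 3}
Sat(¬start ∧ ¬idle) = {0}
Sat(full → (¬start ∧ ¬idle)) = {0, 1, 4, 5}
EG (full → (¬start ∧ ¬idle)): greatest fixpoint, start Z0 = {0, 1, 4, 5}, keep only states in Sat with some successor in Z. Already a fixed point.
Sat(EG (full → (¬start ∧ ¬idle))) = {0, 1, 4, 5}
AF (EG (full → (¬start ∧ ¬idle))): least fixpoint, start Z0 = {0, 1, 4, 5}, add states with every successor in Z. Already a fixed point.
Sat(AF (EG (full → (¬start ∧ ¬idle)))) = {0, 1, 4, 5}
3 ∉ Sat(AF (EG (full → (¬start ∧ ¬idle)))) = {0, 1, 4, 5}, so the formula does not hold at 3.

No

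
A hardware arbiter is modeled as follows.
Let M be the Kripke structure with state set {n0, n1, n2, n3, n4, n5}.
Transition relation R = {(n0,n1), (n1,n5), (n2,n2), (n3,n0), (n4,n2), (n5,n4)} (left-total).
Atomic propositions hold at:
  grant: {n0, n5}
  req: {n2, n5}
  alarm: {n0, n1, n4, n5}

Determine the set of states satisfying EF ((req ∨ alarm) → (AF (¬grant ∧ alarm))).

Sat(req ∨ alarm) = {n0, n1, n2, n4, n5}
Sat(¬grant) = {n1, n2, n3, n4}
Sat(¬grant ∧ alarm) = {n1, n4}
AF (¬grant ∧ alarm): least fixpoint, start Z0 = {n1, n4}, add states with every successor in Z. Z1 = {n0, n1, n4, n5}; Z2 = {n0, n1, n3, n4, n5}; fixed.
Sat(AF (¬grant ∧ alarm)) = {n0, n1, n3, n4, n5}
Sat((req ∨ alarm) → (AF (¬grant ∧ alarm))) = {n0, n1, n3, n4, n5}
EF ((req ∨ alarm) → (AF (¬grant ∧ alarm))): least fixpoint, start Z0 = {n0, n1, n3, n4, n5}, add states with some successor in Z. Already a fixed point.
Sat(EF ((req ∨ alarm) → (AF (¬grant ∧ alarm)))) = {n0, n1, n3, n4, n5}

{n0, n1, n3, n4, n5}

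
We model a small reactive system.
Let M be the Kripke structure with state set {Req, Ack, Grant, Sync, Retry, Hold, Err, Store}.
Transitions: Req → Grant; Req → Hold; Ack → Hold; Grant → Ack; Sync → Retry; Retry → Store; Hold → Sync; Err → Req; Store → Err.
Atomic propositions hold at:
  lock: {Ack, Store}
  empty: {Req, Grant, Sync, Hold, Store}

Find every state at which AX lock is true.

Sat(AX lock) = {s : every successor in {Ack, Store}} = {Grant, Retry}

{Grant, Retry}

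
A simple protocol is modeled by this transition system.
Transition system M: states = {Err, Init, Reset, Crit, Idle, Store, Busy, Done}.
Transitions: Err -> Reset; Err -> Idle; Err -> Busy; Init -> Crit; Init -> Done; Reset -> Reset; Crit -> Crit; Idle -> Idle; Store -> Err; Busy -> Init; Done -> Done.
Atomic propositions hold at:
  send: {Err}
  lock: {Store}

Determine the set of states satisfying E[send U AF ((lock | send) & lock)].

{Store}

Sat(lock | send) = {Err, Store}
Sat((lock | send) & lock) = {Store}
AF ((lock | send) & lock): least fixpoint, start Z0 = {Store}, add states with every successor in Z. Already a fixed point.
Sat(AF ((lock | send) & lock)) = {Store}
E[send U AF ((lock | send) & lock)]: least fixpoint, start Z0 = Sat(AF ((lock | send) & lock)) = {Store}, add states in Sat(send) with some successor in Z. Already a fixed point.
Sat(E[send U AF ((lock | send) & lock)]) = {Store}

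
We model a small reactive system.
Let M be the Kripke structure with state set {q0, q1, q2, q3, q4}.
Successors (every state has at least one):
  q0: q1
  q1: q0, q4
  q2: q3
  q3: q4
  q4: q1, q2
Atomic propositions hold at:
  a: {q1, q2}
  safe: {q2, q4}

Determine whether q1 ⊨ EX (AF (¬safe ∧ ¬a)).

Yes

Sat(¬safe) = {q0, q1, q3}
Sat(¬a) = {q0, q3, q4}
Sat(¬safe ∧ ¬a) = {q0, q3}
AF (¬safe ∧ ¬a): least fixpoint, start Z0 = {q0, q3}, add states with every successor in Z. Z1 = {q0, q2, q3}; fixed.
Sat(AF (¬safe ∧ ¬a)) = {q0, q2, q3}
Sat(EX (AF (¬safe ∧ ¬a))) = {s : some successor in {q0, q2, q3}} = {q1, q2, q4}
q1 ∈ Sat(EX (AF (¬safe ∧ ¬a))) = {q1, q2, q4}, so the formula holds at q1.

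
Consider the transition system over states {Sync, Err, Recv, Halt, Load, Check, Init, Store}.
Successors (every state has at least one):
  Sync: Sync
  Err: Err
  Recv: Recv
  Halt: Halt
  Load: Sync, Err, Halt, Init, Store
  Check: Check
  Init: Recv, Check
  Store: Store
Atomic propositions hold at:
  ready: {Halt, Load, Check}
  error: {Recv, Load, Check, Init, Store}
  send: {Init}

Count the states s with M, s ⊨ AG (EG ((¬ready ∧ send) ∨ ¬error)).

Sat(¬ready) = {Sync, Err, Recv, Init, Store}
Sat(¬ready ∧ send) = {Init}
Sat(¬error) = {Sync, Err, Halt}
Sat((¬ready ∧ send) ∨ ¬error) = {Sync, Err, Halt, Init}
EG ((¬ready ∧ send) ∨ ¬error): greatest fixpoint, start Z0 = {Sync, Err, Halt, Init}, keep only states in Sat with some successor in Z. Z1 = {Sync, Err, Halt}; fixed.
Sat(EG ((¬ready ∧ send) ∨ ¬error)) = {Sync, Err, Halt}
AG (EG ((¬ready ∧ send) ∨ ¬error)): greatest fixpoint, start Z0 = {Sync, Err, Halt}, keep only states in Sat with every successor in Z. Already a fixed point.
Sat(AG (EG ((¬ready ∧ send) ∨ ¬error))) = {Sync, Err, Halt}
|Sat(AG (EG ((¬ready ∧ send) ∨ ¬error)))| = |{Sync, Err, Halt}| = 3.

3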